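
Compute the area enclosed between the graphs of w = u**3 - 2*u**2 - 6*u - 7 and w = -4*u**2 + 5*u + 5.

937/12

Set the curves equal: u**3 - 2*u**2 - 6*u - 7 = -4*u**2 + 5*u + 5, so u**3 + 2*u**2 - 11*u - 12 = 0, which factors as (u - 3)*(u + 1)*(u + 4) = 0. The curves meet at u = -4, -1, 3.
On [-4, -1], w = u**3 - 2*u**2 - 6*u - 7 is on top; that piece has area ∫[-4,-1] (u**3 + 2*u**2 - 11*u - 12) du = 99/4.
On [-1, 3], w = -4*u**2 + 5*u + 5 is on top; that piece has area ∫[-1,3] (-(u**3 + 2*u**2 - 11*u - 12)) du = 160/3.
Total enclosed area = 99/4 + 160/3 = 937/12.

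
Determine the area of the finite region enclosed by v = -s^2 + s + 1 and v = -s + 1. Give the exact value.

4/3

Set the curves equal: -s^2 + s + 1 = -s + 1, so -s^2 + 2*s = 0, which factors as -s*(s - 2) = 0. The curves meet at s = 0, 2.
On [0, 2], v = -s^2 + s + 1 is on top; that piece has area ∫[0,2] (-s^2 + 2*s) ds = 4/3.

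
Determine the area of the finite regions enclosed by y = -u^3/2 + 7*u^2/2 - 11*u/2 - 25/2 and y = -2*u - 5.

74/3

Set the curves equal: -u^3/2 + 7*u^2/2 - 11*u/2 - 25/2 = -2*u - 5, so -u^3/2 + 7*u^2/2 - 7*u/2 - 15/2 = 0, which factors as -(u - 5)*(u - 3)*(u + 1)/2 = 0. The curves meet at u = -1, 3, 5.
On [-1, 3], y = -2*u - 5 is on top; that piece has area ∫[-1,3] (-(-u^3/2 + 7*u^2/2 - 7*u/2 - 15/2)) du = 64/3.
On [3, 5], y = -u^3/2 + 7*u^2/2 - 11*u/2 - 25/2 is on top; that piece has area ∫[3,5] (-u^3/2 + 7*u^2/2 - 7*u/2 - 15/2) du = 10/3.
Total enclosed area = 64/3 + 10/3 = 74/3.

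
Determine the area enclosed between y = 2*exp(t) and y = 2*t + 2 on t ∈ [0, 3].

On [0, 3], (2*exp(t)) - (2*t + 2) = -2*t + 2*exp(t) - 2 is ≥ 0 throughout, so the area is a single integral of |-2*t + 2*exp(t) - 2|.
∫[0,3] (-2*t + 2*exp(t) - 2) dt = -17 + 2*exp(3).

-17 + 2*exp(3)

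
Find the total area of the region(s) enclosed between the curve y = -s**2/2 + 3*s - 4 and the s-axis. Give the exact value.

The curve meets the s-axis where -s**2/2 + 3*s - 4 = 0, i.e. -(s - 4)*(s - 2)/2 = 0, at s = 2, 4.
On [2, 4] the curve lies above the axis; ∫[2,4] (-s**2/2 + 3*s - 4) ds = 2/3, giving area 2/3.

2/3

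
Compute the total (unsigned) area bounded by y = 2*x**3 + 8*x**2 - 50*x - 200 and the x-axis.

The curve meets the x-axis where 2*x**3 + 8*x**2 - 50*x - 200 = 0, i.e. 2*(x - 5)*(x + 4)*(x + 5) = 0, at x = -5, -4, 5.
On [-5, -4] the curve lies above the axis; ∫[-5,-4] (2*x**3 + 8*x**2 - 50*x - 200) dx = 19/6, giving area 19/6.
On [-4, 5] the curve lies below the axis; ∫[-4,5] (2*x**3 + 8*x**2 - 50*x - 200) dx = -2673/2, giving area 2673/2.
Total area = 19/6 + 2673/2 = 4019/3.

4019/3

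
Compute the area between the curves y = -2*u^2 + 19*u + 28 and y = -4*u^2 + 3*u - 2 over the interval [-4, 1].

The difference (-2*u^2 + 19*u + 28) - (-4*u^2 + 3*u - 2) = 2*u^2 + 16*u + 30 changes sign at u = -3 inside [-4, 1], so split the integral there.
∫[-4,-3] (2*u^2 + 16*u + 30) du = -4/3; the area of that piece is 4/3.
∫[-3,1] (2*u^2 + 16*u + 30) du = 224/3.
Total area = 4/3 + 224/3 = 76.

76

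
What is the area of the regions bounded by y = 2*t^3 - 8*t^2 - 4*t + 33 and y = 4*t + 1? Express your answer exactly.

Set the curves equal: 2*t^3 - 8*t^2 - 4*t + 33 = 4*t + 1, so 2*t^3 - 8*t^2 - 8*t + 32 = 0, which factors as 2*(t - 4)*(t - 2)*(t + 2) = 0. The curves meet at t = -2, 2, 4.
On [-2, 2], y = 2*t^3 - 8*t^2 - 4*t + 33 is on top; that piece has area ∫[-2,2] (2*t^3 - 8*t^2 - 8*t + 32) dt = 256/3.
On [2, 4], y = 4*t + 1 is on top; that piece has area ∫[2,4] (-(2*t^3 - 8*t^2 - 8*t + 32)) dt = 40/3.
Total enclosed area = 256/3 + 40/3 = 296/3.

296/3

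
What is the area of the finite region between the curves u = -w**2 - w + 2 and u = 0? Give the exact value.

Both boundary curves give u as a function of w, so integrate with respect to w. Setting them equal: -w**2 - w + 2 = 0, i.e. -(w - 1)*(w + 2) = 0, so they meet at w = -2, 1.
For w in [-2, 1], u = -w**2 - w + 2 is on the right; area = ∫[-2,1] (-w**2 - w + 2) dw = 9/2.

9/2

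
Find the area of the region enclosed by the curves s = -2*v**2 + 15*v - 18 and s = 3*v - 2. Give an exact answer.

8/3

Both boundary curves give s as a function of v, so integrate with respect to v. Setting them equal: -2*v**2 + 12*v - 16 = 0, i.e. -2*(v - 4)*(v - 2) = 0, so they meet at v = 2, 4.
For v in [2, 4], s = -2*v**2 + 15*v - 18 is on the right; area = ∫[2,4] (-2*v**2 + 12*v - 16) dv = 8/3.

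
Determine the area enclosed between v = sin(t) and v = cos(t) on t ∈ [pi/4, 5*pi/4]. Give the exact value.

2*sqrt(2)

On [pi/4, 5*pi/4], (sin(t)) - (cos(t)) = sin(t) - cos(t) is ≥ 0 throughout, so the area is a single integral of |sin(t) - cos(t)|.
∫[pi/4,5*pi/4] (sin(t) - cos(t)) dt = 2*sqrt(2).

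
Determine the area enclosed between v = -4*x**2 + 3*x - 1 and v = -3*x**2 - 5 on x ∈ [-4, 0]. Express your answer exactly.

101/3

The difference (-4*x**2 + 3*x - 1) - (-3*x**2 - 5) = -x**2 + 3*x + 4 changes sign at x = -1 inside [-4, 0], so split the integral there.
∫[-4,-1] (-x**2 + 3*x + 4) dx = -63/2; the area of that piece is 63/2.
∫[-1,0] (-x**2 + 3*x + 4) dx = 13/6.
Total area = 63/2 + 13/6 = 101/3.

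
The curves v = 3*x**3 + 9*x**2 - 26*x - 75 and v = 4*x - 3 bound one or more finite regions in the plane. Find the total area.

Set the curves equal: 3*x**3 + 9*x**2 - 26*x - 75 = 4*x - 3, so 3*x**3 + 9*x**2 - 30*x - 72 = 0, which factors as 3*(x - 3)*(x + 2)*(x + 4) = 0. The curves meet at x = -4, -2, 3.
On [-4, -2], v = 3*x**3 + 9*x**2 - 26*x - 75 is on top; that piece has area ∫[-4,-2] (3*x**3 + 9*x**2 - 30*x - 72) dx = 24.
On [-2, 3], v = 4*x - 3 is on top; that piece has area ∫[-2,3] (-(3*x**3 + 9*x**2 - 30*x - 72)) dx = 1125/4.
Total enclosed area = 24 + 1125/4 = 1221/4.

1221/4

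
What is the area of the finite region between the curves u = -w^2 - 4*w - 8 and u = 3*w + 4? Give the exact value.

Both boundary curves give u as a function of w, so integrate with respect to w. Setting them equal: -w^2 - 7*w - 12 = 0, i.e. -(w + 3)*(w + 4) = 0, so they meet at w = -4, -3.
For w in [-4, -3], u = -w^2 - 4*w - 8 is on the right; area = ∫[-4,-3] (-w^2 - 7*w - 12) dw = 1/6.

1/6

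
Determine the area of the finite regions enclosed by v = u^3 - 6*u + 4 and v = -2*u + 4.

8

Set the curves equal: u^3 - 6*u + 4 = -2*u + 4, so u^3 - 4*u = 0, which factors as u*(u - 2)*(u + 2) = 0. The curves meet at u = -2, 0, 2.
On [-2, 0], v = u^3 - 6*u + 4 is on top; that piece has area ∫[-2,0] (u^3 - 4*u) du = 4.
On [0, 2], v = -2*u + 4 is on top; that piece has area ∫[0,2] (-(u^3 - 4*u)) du = 4.
Total enclosed area = 4 + 4 = 8.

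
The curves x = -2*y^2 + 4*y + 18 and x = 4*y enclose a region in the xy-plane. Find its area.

72

Both boundary curves give x as a function of y, so integrate with respect to y. Setting them equal: -2*y^2 + 18 = 0, i.e. -2*(y - 3)*(y + 3) = 0, so they meet at y = -3, 3.
For y in [-3, 3], x = -2*y^2 + 4*y + 18 is on the right; area = ∫[-3,3] (-2*y^2 + 18) dy = 72.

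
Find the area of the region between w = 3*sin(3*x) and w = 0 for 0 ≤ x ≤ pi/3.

On [0, pi/3], (3*sin(3*x)) - (0) = 3*sin(3*x) is ≥ 0 throughout, so the area is a single integral of |3*sin(3*x)|.
∫[0,pi/3] (3*sin(3*x)) dx = 2.

2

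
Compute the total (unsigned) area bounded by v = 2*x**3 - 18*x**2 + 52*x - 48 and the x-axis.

1

The curve meets the x-axis where 2*x**3 - 18*x**2 + 52*x - 48 = 0, i.e. 2*(x - 4)*(x - 3)*(x - 2) = 0, at x = 2, 3, 4.
On [2, 3] the curve lies above the axis; ∫[2,3] (2*x**3 - 18*x**2 + 52*x - 48) dx = 1/2, giving area 1/2.
On [3, 4] the curve lies below the axis; ∫[3,4] (2*x**3 - 18*x**2 + 52*x - 48) dx = -1/2, giving area 1/2.
Total area = 1/2 + 1/2 = 1.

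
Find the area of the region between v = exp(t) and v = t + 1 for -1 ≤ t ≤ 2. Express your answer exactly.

-9/2 - exp(-1) + exp(2)

On [-1, 2], (exp(t)) - (t + 1) = -t + exp(t) - 1 is ≥ 0 throughout, so the area is a single integral of |-t + exp(t) - 1|.
∫[-1,2] (-t + exp(t) - 1) dt = -9/2 - exp(-1) + exp(2).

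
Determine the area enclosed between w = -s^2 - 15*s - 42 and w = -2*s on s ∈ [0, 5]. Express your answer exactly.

2485/6

On [0, 5], (-s^2 - 15*s - 42) - (-2*s) = -s^2 - 13*s - 42 is ≤ 0 throughout, so the area is a single integral of |-s^2 - 13*s - 42|.
∫[0,5] (-s^2 - 13*s - 42) ds = -2485/6; the area of that piece is 2485/6.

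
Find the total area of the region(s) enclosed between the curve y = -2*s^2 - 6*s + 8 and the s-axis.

125/3

The curve meets the s-axis where -2*s^2 - 6*s + 8 = 0, i.e. -2*(s - 1)*(s + 4) = 0, at s = -4, 1.
On [-4, 1] the curve lies above the axis; ∫[-4,1] (-2*s^2 - 6*s + 8) ds = 125/3, giving area 125/3.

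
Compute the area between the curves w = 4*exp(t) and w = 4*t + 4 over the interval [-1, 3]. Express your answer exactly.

-32 - 4*exp(-1) + 4*exp(3)

On [-1, 3], (4*exp(t)) - (4*t + 4) = -4*t + 4*exp(t) - 4 is ≥ 0 throughout, so the area is a single integral of |-4*t + 4*exp(t) - 4|.
∫[-1,3] (-4*t + 4*exp(t) - 4) dt = -32 - 4*exp(-1) + 4*exp(3).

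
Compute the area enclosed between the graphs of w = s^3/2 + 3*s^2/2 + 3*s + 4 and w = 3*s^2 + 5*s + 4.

Set the curves equal: s^3/2 + 3*s^2/2 + 3*s + 4 = 3*s^2 + 5*s + 4, so s^3/2 - 3*s^2/2 - 2*s = 0, which factors as s*(s - 4)*(s + 1)/2 = 0. The curves meet at s = -1, 0, 4.
On [-1, 0], w = s^3/2 + 3*s^2/2 + 3*s + 4 is on top; that piece has area ∫[-1,0] (s^3/2 - 3*s^2/2 - 2*s) ds = 3/8.
On [0, 4], w = 3*s^2 + 5*s + 4 is on top; that piece has area ∫[0,4] (-(s^3/2 - 3*s^2/2 - 2*s)) ds = 16.
Total enclosed area = 3/8 + 16 = 131/8.

131/8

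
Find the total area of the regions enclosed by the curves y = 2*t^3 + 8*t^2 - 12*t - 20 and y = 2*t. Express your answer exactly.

937/6

Set the curves equal: 2*t^3 + 8*t^2 - 12*t - 20 = 2*t, so 2*t^3 + 8*t^2 - 14*t - 20 = 0, which factors as 2*(t - 2)*(t + 1)*(t + 5) = 0. The curves meet at t = -5, -1, 2.
On [-5, -1], y = 2*t^3 + 8*t^2 - 12*t - 20 is on top; that piece has area ∫[-5,-1] (2*t^3 + 8*t^2 - 14*t - 20) dt = 320/3.
On [-1, 2], y = 2*t is on top; that piece has area ∫[-1,2] (-(2*t^3 + 8*t^2 - 14*t - 20)) dt = 99/2.
Total enclosed area = 320/3 + 99/2 = 937/6.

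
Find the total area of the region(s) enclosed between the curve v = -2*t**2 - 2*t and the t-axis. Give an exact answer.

1/3

The curve meets the t-axis where -2*t**2 - 2*t = 0, i.e. -2*t*(t + 1) = 0, at t = -1, 0.
On [-1, 0] the curve lies above the axis; ∫[-1,0] (-2*t**2 - 2*t) dt = 1/3, giving area 1/3.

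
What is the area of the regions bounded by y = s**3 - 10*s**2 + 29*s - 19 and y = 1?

Set the curves equal: s**3 - 10*s**2 + 29*s - 19 = 1, so s**3 - 10*s**2 + 29*s - 20 = 0, which factors as (s - 5)*(s - 4)*(s - 1) = 0. The curves meet at s = 1, 4, 5.
On [1, 4], y = s**3 - 10*s**2 + 29*s - 19 is on top; that piece has area ∫[1,4] (s**3 - 10*s**2 + 29*s - 20) ds = 45/4.
On [4, 5], y = 1 is on top; that piece has area ∫[4,5] (-(s**3 - 10*s**2 + 29*s - 20)) ds = 7/12.
Total enclosed area = 45/4 + 7/12 = 71/6.

71/6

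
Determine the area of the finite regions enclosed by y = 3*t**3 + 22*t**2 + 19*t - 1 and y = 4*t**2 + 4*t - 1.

Set the curves equal: 3*t**3 + 22*t**2 + 19*t - 1 = 4*t**2 + 4*t - 1, so 3*t**3 + 18*t**2 + 15*t = 0, which factors as 3*t*(t + 1)*(t + 5) = 0. The curves meet at t = -5, -1, 0.
On [-5, -1], y = 3*t**3 + 22*t**2 + 19*t - 1 is on top; that piece has area ∫[-5,-1] (3*t**3 + 18*t**2 + 15*t) dt = 96.
On [-1, 0], y = 4*t**2 + 4*t - 1 is on top; that piece has area ∫[-1,0] (-(3*t**3 + 18*t**2 + 15*t)) dt = 9/4.
Total enclosed area = 96 + 9/4 = 393/4.

393/4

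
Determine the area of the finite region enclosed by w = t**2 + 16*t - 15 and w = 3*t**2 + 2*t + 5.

9

Set the curves equal: t**2 + 16*t - 15 = 3*t**2 + 2*t + 5, so -2*t**2 + 14*t - 20 = 0, which factors as -2*(t - 5)*(t - 2) = 0. The curves meet at t = 2, 5.
On [2, 5], w = t**2 + 16*t - 15 is on top; that piece has area ∫[2,5] (-2*t**2 + 14*t - 20) dt = 9.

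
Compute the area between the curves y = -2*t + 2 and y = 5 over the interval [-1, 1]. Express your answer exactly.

6

On [-1, 1], (-2*t + 2) - (5) = -2*t - 3 is ≤ 0 throughout, so the area is a single integral of |-2*t - 3|.
∫[-1,1] (-2*t - 3) dt = -6; the area of that piece is 6.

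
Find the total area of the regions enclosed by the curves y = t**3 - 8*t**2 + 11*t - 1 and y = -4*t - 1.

253/12

Set the curves equal: t**3 - 8*t**2 + 11*t - 1 = -4*t - 1, so t**3 - 8*t**2 + 15*t = 0, which factors as t*(t - 5)*(t - 3) = 0. The curves meet at t = 0, 3, 5.
On [0, 3], y = t**3 - 8*t**2 + 11*t - 1 is on top; that piece has area ∫[0,3] (t**3 - 8*t**2 + 15*t) dt = 63/4.
On [3, 5], y = -4*t - 1 is on top; that piece has area ∫[3,5] (-(t**3 - 8*t**2 + 15*t)) dt = 16/3.
Total enclosed area = 63/4 + 16/3 = 253/12.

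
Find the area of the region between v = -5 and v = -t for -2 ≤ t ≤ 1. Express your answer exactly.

33/2

On [-2, 1], (-5) - (-t) = t - 5 is ≤ 0 throughout, so the area is a single integral of |t - 5|.
∫[-2,1] (t - 5) dt = -33/2; the area of that piece is 33/2.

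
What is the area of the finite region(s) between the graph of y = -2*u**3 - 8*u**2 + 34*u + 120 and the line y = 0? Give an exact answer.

3901/6

The curve meets the u-axis where -2*u**3 - 8*u**2 + 34*u + 120 = 0, i.e. -2*(u - 4)*(u + 3)*(u + 5) = 0, at u = -5, -3, 4.
On [-5, -3] the curve lies below the axis; ∫[-5,-3] (-2*u**3 - 8*u**2 + 34*u + 120) du = -64/3, giving area 64/3.
On [-3, 4] the curve lies above the axis; ∫[-3,4] (-2*u**3 - 8*u**2 + 34*u + 120) du = 3773/6, giving area 3773/6.
Total area = 64/3 + 3773/6 = 3901/6.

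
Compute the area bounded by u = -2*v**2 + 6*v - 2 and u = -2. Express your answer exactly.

Both boundary curves give u as a function of v, so integrate with respect to v. Setting them equal: -2*v**2 + 6*v = 0, i.e. -2*v*(v - 3) = 0, so they meet at v = 0, 3.
For v in [0, 3], u = -2*v**2 + 6*v - 2 is on the right; area = ∫[0,3] (-2*v**2 + 6*v) dv = 9.

9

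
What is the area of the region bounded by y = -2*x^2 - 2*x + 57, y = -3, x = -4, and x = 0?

On [-4, 0], (-2*x^2 - 2*x + 57) - (-3) = -2*x^2 - 2*x + 60 is ≥ 0 throughout, so the area is a single integral of |-2*x^2 - 2*x + 60|.
∫[-4,0] (-2*x^2 - 2*x + 60) dx = 640/3.

640/3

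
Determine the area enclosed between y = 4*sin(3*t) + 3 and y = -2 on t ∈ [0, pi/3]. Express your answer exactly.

8/3 + 5*pi/3

On [0, pi/3], (4*sin(3*t) + 3) - (-2) = 4*sin(3*t) + 5 is ≥ 0 throughout, so the area is a single integral of |4*sin(3*t) + 5|.
∫[0,pi/3] (4*sin(3*t) + 5) dt = 8/3 + 5*pi/3.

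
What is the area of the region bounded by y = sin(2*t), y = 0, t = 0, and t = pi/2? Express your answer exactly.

On [0, pi/2], (sin(2*t)) - (0) = sin(2*t) is ≥ 0 throughout, so the area is a single integral of |sin(2*t)|.
∫[0,pi/2] (sin(2*t)) dt = 1.

1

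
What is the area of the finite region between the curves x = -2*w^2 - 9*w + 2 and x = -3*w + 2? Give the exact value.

9

Both boundary curves give x as a function of w, so integrate with respect to w. Setting them equal: -2*w^2 - 6*w = 0, i.e. -2*w*(w + 3) = 0, so they meet at w = -3, 0.
For w in [-3, 0], x = -2*w^2 - 9*w + 2 is on the right; area = ∫[-3,0] (-2*w^2 - 6*w) dw = 9.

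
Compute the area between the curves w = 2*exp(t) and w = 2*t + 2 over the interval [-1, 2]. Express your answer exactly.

On [-1, 2], (2*exp(t)) - (2*t + 2) = -2*t + 2*exp(t) - 2 is ≥ 0 throughout, so the area is a single integral of |-2*t + 2*exp(t) - 2|.
∫[-1,2] (-2*t + 2*exp(t) - 2) dt = -9 - 2*exp(-1) + 2*exp(2).

-9 - 2*exp(-1) + 2*exp(2)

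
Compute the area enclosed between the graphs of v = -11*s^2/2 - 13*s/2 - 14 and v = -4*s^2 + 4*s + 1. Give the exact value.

Set the curves equal: -11*s^2/2 - 13*s/2 - 14 = -4*s^2 + 4*s + 1, so -3*s^2/2 - 21*s/2 - 15 = 0, which factors as -3*(s + 2)*(s + 5)/2 = 0. The curves meet at s = -5, -2.
On [-5, -2], v = -11*s^2/2 - 13*s/2 - 14 is on top; that piece has area ∫[-5,-2] (-3*s^2/2 - 21*s/2 - 15) ds = 27/4.

27/4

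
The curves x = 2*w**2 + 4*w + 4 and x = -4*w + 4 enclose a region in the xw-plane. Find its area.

Both boundary curves give x as a function of w, so integrate with respect to w. Setting them equal: 2*w**2 + 8*w = 0, i.e. 2*w*(w + 4) = 0, so they meet at w = -4, 0.
For w in [-4, 0], x = 2*w**2 + 4*w + 4 is on the left; area = ∫[-4,0] (-(2*w**2 + 8*w)) dw = 64/3.

64/3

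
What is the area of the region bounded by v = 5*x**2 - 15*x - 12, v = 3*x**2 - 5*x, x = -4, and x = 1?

311/3

The difference (5*x**2 - 15*x - 12) - (3*x**2 - 5*x) = 2*x**2 - 10*x - 12 changes sign at x = -1 inside [-4, 1], so split the integral there.
∫[-4,-1] (2*x**2 - 10*x - 12) dx = 81.
∫[-1,1] (2*x**2 - 10*x - 12) dx = -68/3; the area of that piece is 68/3.
Total area = 81 + 68/3 = 311/3.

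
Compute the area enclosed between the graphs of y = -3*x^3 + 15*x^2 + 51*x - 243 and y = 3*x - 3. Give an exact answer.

Set the curves equal: -3*x^3 + 15*x^2 + 51*x - 243 = 3*x - 3, so -3*x^3 + 15*x^2 + 48*x - 240 = 0, which factors as -3*(x - 5)*(x - 4)*(x + 4) = 0. The curves meet at x = -4, 4, 5.
On [-4, 4], y = 3*x - 3 is on top; that piece has area ∫[-4,4] (-(-3*x^3 + 15*x^2 + 48*x - 240)) dx = 1280.
On [4, 5], y = -3*x^3 + 15*x^2 + 51*x - 243 is on top; that piece has area ∫[4,5] (-3*x^3 + 15*x^2 + 48*x - 240) dx = 17/4.
Total enclosed area = 1280 + 17/4 = 5137/4.

5137/4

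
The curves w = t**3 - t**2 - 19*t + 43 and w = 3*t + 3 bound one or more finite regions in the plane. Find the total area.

Set the curves equal: t**3 - t**2 - 19*t + 43 = 3*t + 3, so t**3 - t**2 - 22*t + 40 = 0, which factors as (t - 4)*(t - 2)*(t + 5) = 0. The curves meet at t = -5, 2, 4.
On [-5, 2], w = t**3 - t**2 - 19*t + 43 is on top; that piece has area ∫[-5,2] (t**3 - t**2 - 22*t + 40) dt = 3773/12.
On [2, 4], w = 3*t + 3 is on top; that piece has area ∫[2,4] (-(t**3 - t**2 - 22*t + 40)) dt = 32/3.
Total enclosed area = 3773/12 + 32/3 = 3901/12.

3901/12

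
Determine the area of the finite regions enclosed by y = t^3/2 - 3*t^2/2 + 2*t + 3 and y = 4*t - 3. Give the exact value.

Set the curves equal: t^3/2 - 3*t^2/2 + 2*t + 3 = 4*t - 3, so t^3/2 - 3*t^2/2 - 2*t + 6 = 0, which factors as (t - 3)*(t - 2)*(t + 2)/2 = 0. The curves meet at t = -2, 2, 3.
On [-2, 2], y = t^3/2 - 3*t^2/2 + 2*t + 3 is on top; that piece has area ∫[-2,2] (t^3/2 - 3*t^2/2 - 2*t + 6) dt = 16.
On [2, 3], y = 4*t - 3 is on top; that piece has area ∫[2,3] (-(t^3/2 - 3*t^2/2 - 2*t + 6)) dt = 3/8.
Total enclosed area = 16 + 3/8 = 131/8.

131/8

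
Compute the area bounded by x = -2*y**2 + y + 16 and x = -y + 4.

Both boundary curves give x as a function of y, so integrate with respect to y. Setting them equal: -2*y**2 + 2*y + 12 = 0, i.e. -2*(y - 3)*(y + 2) = 0, so they meet at y = -2, 3.
For y in [-2, 3], x = -2*y**2 + y + 16 is on the right; area = ∫[-2,3] (-2*y**2 + 2*y + 12) dy = 125/3.

125/3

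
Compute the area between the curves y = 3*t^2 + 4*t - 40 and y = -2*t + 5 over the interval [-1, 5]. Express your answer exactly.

The difference (3*t^2 + 4*t - 40) - (-2*t + 5) = 3*t^2 + 6*t - 45 changes sign at t = 3 inside [-1, 5], so split the integral there.
∫[-1,3] (3*t^2 + 6*t - 45) dt = -128; the area of that piece is 128.
∫[3,5] (3*t^2 + 6*t - 45) dt = 56.
Total area = 128 + 56 = 184.

184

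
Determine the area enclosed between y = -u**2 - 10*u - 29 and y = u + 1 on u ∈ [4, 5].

599/6

On [4, 5], (-u**2 - 10*u - 29) - (u + 1) = -u**2 - 11*u - 30 is ≤ 0 throughout, so the area is a single integral of |-u**2 - 11*u - 30|.
∫[4,5] (-u**2 - 11*u - 30) du = -599/6; the area of that piece is 599/6.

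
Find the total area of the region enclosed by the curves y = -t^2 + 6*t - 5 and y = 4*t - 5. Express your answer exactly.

Set the curves equal: -t^2 + 6*t - 5 = 4*t - 5, so -t^2 + 2*t = 0, which factors as -t*(t - 2) = 0. The curves meet at t = 0, 2.
On [0, 2], y = -t^2 + 6*t - 5 is on top; that piece has area ∫[0,2] (-t^2 + 2*t) dt = 4/3.

4/3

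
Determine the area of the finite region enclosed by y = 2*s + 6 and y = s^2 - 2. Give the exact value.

36

Set the curves equal: 2*s + 6 = s^2 - 2, so -s^2 + 2*s + 8 = 0, which factors as -(s - 4)*(s + 2) = 0. The curves meet at s = -2, 4.
On [-2, 4], y = 2*s + 6 is on top; that piece has area ∫[-2,4] (-s^2 + 2*s + 8) ds = 36.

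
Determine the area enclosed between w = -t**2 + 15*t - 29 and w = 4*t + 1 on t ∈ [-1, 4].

On [-1, 4], (-t**2 + 15*t - 29) - (4*t + 1) = -t**2 + 11*t - 30 is ≤ 0 throughout, so the area is a single integral of |-t**2 + 11*t - 30|.
∫[-1,4] (-t**2 + 11*t - 30) dt = -535/6; the area of that piece is 535/6.

535/6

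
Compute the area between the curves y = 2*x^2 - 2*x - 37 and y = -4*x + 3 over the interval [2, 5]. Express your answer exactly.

The difference (2*x^2 - 2*x - 37) - (-4*x + 3) = 2*x^2 + 2*x - 40 changes sign at x = 4 inside [2, 5], so split the integral there.
∫[2,4] (2*x^2 + 2*x - 40) dx = -92/3; the area of that piece is 92/3.
∫[4,5] (2*x^2 + 2*x - 40) dx = 29/3.
Total area = 92/3 + 29/3 = 121/3.

121/3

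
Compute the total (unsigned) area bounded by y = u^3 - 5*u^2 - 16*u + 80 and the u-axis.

5137/12

The curve meets the u-axis where u^3 - 5*u^2 - 16*u + 80 = 0, i.e. (u - 5)*(u - 4)*(u + 4) = 0, at u = -4, 4, 5.
On [-4, 4] the curve lies above the axis; ∫[-4,4] (u^3 - 5*u^2 - 16*u + 80) du = 1280/3, giving area 1280/3.
On [4, 5] the curve lies below the axis; ∫[4,5] (u^3 - 5*u^2 - 16*u + 80) du = -17/12, giving area 17/12.
Total area = 1280/3 + 17/12 = 5137/12.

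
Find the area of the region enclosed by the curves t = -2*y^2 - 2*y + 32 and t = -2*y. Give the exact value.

Both boundary curves give t as a function of y, so integrate with respect to y. Setting them equal: -2*y^2 + 32 = 0, i.e. -2*(y - 4)*(y + 4) = 0, so they meet at y = -4, 4.
For y in [-4, 4], t = -2*y^2 - 2*y + 32 is on the right; area = ∫[-4,4] (-2*y^2 + 32) dy = 512/3.

512/3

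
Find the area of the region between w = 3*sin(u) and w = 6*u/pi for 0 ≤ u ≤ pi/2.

3 - 3*pi/4

On [0, pi/2], (3*sin(u)) - (6*u/pi) = -6*u/pi + 3*sin(u) is ≥ 0 throughout, so the area is a single integral of |-6*u/pi + 3*sin(u)|.
∫[0,pi/2] (-6*u/pi + 3*sin(u)) du = 3 - 3*pi/4.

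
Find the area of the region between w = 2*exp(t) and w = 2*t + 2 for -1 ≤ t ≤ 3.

On [-1, 3], (2*exp(t)) - (2*t + 2) = -2*t + 2*exp(t) - 2 is ≥ 0 throughout, so the area is a single integral of |-2*t + 2*exp(t) - 2|.
∫[-1,3] (-2*t + 2*exp(t) - 2) dt = -16 - 2*exp(-1) + 2*exp(3).

-16 - 2*exp(-1) + 2*exp(3)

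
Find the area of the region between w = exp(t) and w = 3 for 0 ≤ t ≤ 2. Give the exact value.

-11 + 6*log(3) + exp(2)

The difference (exp(t)) - (3) = exp(t) - 3 changes sign at t = log(3) inside [0, 2], so split the integral there.
∫[0,log(3)] (exp(t) - 3) dt = 2 - log(27); the area of that piece is -2 + log(27).
∫[log(3),2] (exp(t) - 3) dt = -9 + 3*log(3) + exp(2).
Total area = (-2 + log(27)) + (-9 + 3*log(3) + exp(2)) = -11 + 6*log(3) + exp(2).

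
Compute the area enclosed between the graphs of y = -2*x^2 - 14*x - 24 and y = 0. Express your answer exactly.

1/3

Set the curves equal: -2*x^2 - 14*x - 24 = 0, so -2*x^2 - 14*x - 24 = 0, which factors as -2*(x + 3)*(x + 4) = 0. The curves meet at x = -4, -3.
On [-4, -3], y = -2*x^2 - 14*x - 24 is on top; that piece has area ∫[-4,-3] (-2*x^2 - 14*x - 24) dx = 1/3.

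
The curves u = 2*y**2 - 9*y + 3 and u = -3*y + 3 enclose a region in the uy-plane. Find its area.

9

Both boundary curves give u as a function of y, so integrate with respect to y. Setting them equal: 2*y**2 - 6*y = 0, i.e. 2*y*(y - 3) = 0, so they meet at y = 0, 3.
For y in [0, 3], u = 2*y**2 - 9*y + 3 is on the left; area = ∫[0,3] (-(2*y**2 - 6*y)) dy = 9.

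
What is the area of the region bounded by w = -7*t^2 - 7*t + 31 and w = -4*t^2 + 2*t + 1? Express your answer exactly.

Set the curves equal: -7*t^2 - 7*t + 31 = -4*t^2 + 2*t + 1, so -3*t^2 - 9*t + 30 = 0, which factors as -3*(t - 2)*(t + 5) = 0. The curves meet at t = -5, 2.
On [-5, 2], w = -7*t^2 - 7*t + 31 is on top; that piece has area ∫[-5,2] (-3*t^2 - 9*t + 30) dt = 343/2.

343/2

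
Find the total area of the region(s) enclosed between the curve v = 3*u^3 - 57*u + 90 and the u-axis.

The curve meets the u-axis where 3*u^3 - 57*u + 90 = 0, i.e. 3*(u - 3)*(u - 2)*(u + 5) = 0, at u = -5, 2, 3.
On [-5, 2] the curve lies above the axis; ∫[-5,2] (3*u^3 - 57*u + 90) du = 3087/4, giving area 3087/4.
On [2, 3] the curve lies below the axis; ∫[2,3] (3*u^3 - 57*u + 90) du = -15/4, giving area 15/4.
Total area = 3087/4 + 15/4 = 1551/2.

1551/2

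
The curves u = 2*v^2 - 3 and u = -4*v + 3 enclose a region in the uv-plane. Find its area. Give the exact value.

Both boundary curves give u as a function of v, so integrate with respect to v. Setting them equal: 2*v^2 + 4*v - 6 = 0, i.e. 2*(v - 1)*(v + 3) = 0, so they meet at v = -3, 1.
For v in [-3, 1], u = 2*v^2 - 3 is on the left; area = ∫[-3,1] (-(2*v^2 + 4*v - 6)) dv = 64/3.

64/3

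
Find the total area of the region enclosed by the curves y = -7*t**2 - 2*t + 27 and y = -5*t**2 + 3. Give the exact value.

Set the curves equal: -7*t**2 - 2*t + 27 = -5*t**2 + 3, so -2*t**2 - 2*t + 24 = 0, which factors as -2*(t - 3)*(t + 4) = 0. The curves meet at t = -4, 3.
On [-4, 3], y = -7*t**2 - 2*t + 27 is on top; that piece has area ∫[-4,3] (-2*t**2 - 2*t + 24) dt = 343/3.

343/3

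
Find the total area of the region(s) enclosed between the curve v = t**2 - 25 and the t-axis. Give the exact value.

The curve meets the t-axis where t**2 - 25 = 0, i.e. (t - 5)*(t + 5) = 0, at t = -5, 5.
On [-5, 5] the curve lies below the axis; ∫[-5,5] (t**2 - 25) dt = -500/3, giving area 500/3.

500/3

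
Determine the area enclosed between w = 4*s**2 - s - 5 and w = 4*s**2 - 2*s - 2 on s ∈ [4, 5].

3/2

On [4, 5], (4*s**2 - s - 5) - (4*s**2 - 2*s - 2) = s - 3 is ≥ 0 throughout, so the area is a single integral of |s - 3|.
∫[4,5] (s - 3) ds = 3/2.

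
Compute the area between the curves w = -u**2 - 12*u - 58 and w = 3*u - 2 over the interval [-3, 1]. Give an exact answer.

520/3

On [-3, 1], (-u**2 - 12*u - 58) - (3*u - 2) = -u**2 - 15*u - 56 is ≤ 0 throughout, so the area is a single integral of |-u**2 - 15*u - 56|.
∫[-3,1] (-u**2 - 15*u - 56) du = -520/3; the area of that piece is 520/3.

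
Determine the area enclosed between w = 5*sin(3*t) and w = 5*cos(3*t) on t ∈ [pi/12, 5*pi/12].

On [pi/12, 5*pi/12], (5*sin(3*t)) - (5*cos(3*t)) = 5*sin(3*t) - 5*cos(3*t) is ≥ 0 throughout, so the area is a single integral of |5*sin(3*t) - 5*cos(3*t)|.
∫[pi/12,5*pi/12] (5*sin(3*t) - 5*cos(3*t)) dt = 10*sqrt(2)/3.

10*sqrt(2)/3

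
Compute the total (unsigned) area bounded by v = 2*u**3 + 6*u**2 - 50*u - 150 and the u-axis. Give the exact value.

The curve meets the u-axis where 2*u**3 + 6*u**2 - 50*u - 150 = 0, i.e. 2*(u - 5)*(u + 3)*(u + 5) = 0, at u = -5, -3, 5.
On [-5, -3] the curve lies above the axis; ∫[-5,-3] (2*u**3 + 6*u**2 - 50*u - 150) du = 24, giving area 24.
On [-3, 5] the curve lies below the axis; ∫[-3,5] (2*u**3 + 6*u**2 - 50*u - 150) du = -1024, giving area 1024.
Total area = 24 + 1024 = 1048.

1048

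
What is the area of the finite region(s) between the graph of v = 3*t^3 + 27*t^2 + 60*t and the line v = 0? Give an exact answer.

The curve meets the t-axis where 3*t^3 + 27*t^2 + 60*t = 0, i.e. 3*t*(t + 4)*(t + 5) = 0, at t = -5, -4, 0.
On [-5, -4] the curve lies above the axis; ∫[-5,-4] (3*t^3 + 27*t^2 + 60*t) dt = 9/4, giving area 9/4.
On [-4, 0] the curve lies below the axis; ∫[-4,0] (3*t^3 + 27*t^2 + 60*t) dt = -96, giving area 96.
Total area = 9/4 + 96 = 393/4.

393/4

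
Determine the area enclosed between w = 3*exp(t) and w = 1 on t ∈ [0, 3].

On [0, 3], (3*exp(t)) - (1) = 3*exp(t) - 1 is ≥ 0 throughout, so the area is a single integral of |3*exp(t) - 1|.
∫[0,3] (3*exp(t) - 1) dt = -6 + 3*exp(3).

-6 + 3*exp(3)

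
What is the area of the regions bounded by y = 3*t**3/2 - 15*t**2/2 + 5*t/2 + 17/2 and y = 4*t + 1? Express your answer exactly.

Set the curves equal: 3*t**3/2 - 15*t**2/2 + 5*t/2 + 17/2 = 4*t + 1, so 3*t**3/2 - 15*t**2/2 - 3*t/2 + 15/2 = 0, which factors as 3*(t - 5)*(t - 1)*(t + 1)/2 = 0. The curves meet at t = -1, 1, 5.
On [-1, 1], y = 3*t**3/2 - 15*t**2/2 + 5*t/2 + 17/2 is on top; that piece has area ∫[-1,1] (3*t**3/2 - 15*t**2/2 - 3*t/2 + 15/2) dt = 10.
On [1, 5], y = 4*t + 1 is on top; that piece has area ∫[1,5] (-(3*t**3/2 - 15*t**2/2 - 3*t/2 + 15/2)) dt = 64.
Total enclosed area = 10 + 64 = 74.

74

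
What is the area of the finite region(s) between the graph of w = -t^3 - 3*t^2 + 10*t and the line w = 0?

The curve meets the t-axis where -t^3 - 3*t^2 + 10*t = 0, i.e. -t*(t - 2)*(t + 5) = 0, at t = -5, 0, 2.
On [-5, 0] the curve lies below the axis; ∫[-5,0] (-t^3 - 3*t^2 + 10*t) dt = -375/4, giving area 375/4.
On [0, 2] the curve lies above the axis; ∫[0,2] (-t^3 - 3*t^2 + 10*t) dt = 8, giving area 8.
Total area = 375/4 + 8 = 407/4.

407/4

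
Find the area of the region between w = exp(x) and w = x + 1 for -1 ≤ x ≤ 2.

-9/2 - exp(-1) + exp(2)

On [-1, 2], (exp(x)) - (x + 1) = -x + exp(x) - 1 is ≥ 0 throughout, so the area is a single integral of |-x + exp(x) - 1|.
∫[-1,2] (-x + exp(x) - 1) dx = -9/2 - exp(-1) + exp(2).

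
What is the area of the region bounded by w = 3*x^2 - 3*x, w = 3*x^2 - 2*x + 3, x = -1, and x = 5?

30

On [-1, 5], (3*x^2 - 3*x) - (3*x^2 - 2*x + 3) = -x - 3 is ≤ 0 throughout, so the area is a single integral of |-x - 3|.
∫[-1,5] (-x - 3) dx = -30; the area of that piece is 30.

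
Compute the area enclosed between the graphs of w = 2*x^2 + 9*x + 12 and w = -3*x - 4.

8/3

Set the curves equal: 2*x^2 + 9*x + 12 = -3*x - 4, so 2*x^2 + 12*x + 16 = 0, which factors as 2*(x + 2)*(x + 4) = 0. The curves meet at x = -4, -2.
On [-4, -2], w = -3*x - 4 is on top; that piece has area ∫[-4,-2] (-(2*x^2 + 12*x + 16)) dx = 8/3.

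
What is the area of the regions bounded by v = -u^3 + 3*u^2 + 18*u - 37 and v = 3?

999/4

Set the curves equal: -u^3 + 3*u^2 + 18*u - 37 = 3, so -u^3 + 3*u^2 + 18*u - 40 = 0, which factors as -(u - 5)*(u - 2)*(u + 4) = 0. The curves meet at u = -4, 2, 5.
On [-4, 2], v = 3 is on top; that piece has area ∫[-4,2] (-(-u^3 + 3*u^2 + 18*u - 40)) du = 216.
On [2, 5], v = -u^3 + 3*u^2 + 18*u - 37 is on top; that piece has area ∫[2,5] (-u^3 + 3*u^2 + 18*u - 40) du = 135/4.
Total enclosed area = 216 + 135/4 = 999/4.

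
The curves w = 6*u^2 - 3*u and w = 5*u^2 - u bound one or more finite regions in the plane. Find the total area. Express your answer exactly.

4/3

Set the curves equal: 6*u^2 - 3*u = 5*u^2 - u, so u^2 - 2*u = 0, which factors as u*(u - 2) = 0. The curves meet at u = 0, 2.
On [0, 2], w = 5*u^2 - u is on top; that piece has area ∫[0,2] (-(u^2 - 2*u)) du = 4/3.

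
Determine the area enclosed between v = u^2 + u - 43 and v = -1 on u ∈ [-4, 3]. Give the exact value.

1603/6

On [-4, 3], (u^2 + u - 43) - (-1) = u^2 + u - 42 is ≤ 0 throughout, so the area is a single integral of |u^2 + u - 42|.
∫[-4,3] (u^2 + u - 42) du = -1603/6; the area of that piece is 1603/6.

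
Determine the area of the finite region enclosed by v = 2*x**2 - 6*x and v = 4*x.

Set the curves equal: 2*x**2 - 6*x = 4*x, so 2*x**2 - 10*x = 0, which factors as 2*x*(x - 5) = 0. The curves meet at x = 0, 5.
On [0, 5], v = 4*x is on top; that piece has area ∫[0,5] (-(2*x**2 - 10*x)) dx = 125/3.

125/3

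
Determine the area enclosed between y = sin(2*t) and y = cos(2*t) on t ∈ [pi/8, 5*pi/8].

On [pi/8, 5*pi/8], (sin(2*t)) - (cos(2*t)) = sin(2*t) - cos(2*t) is ≥ 0 throughout, so the area is a single integral of |sin(2*t) - cos(2*t)|.
∫[pi/8,5*pi/8] (sin(2*t) - cos(2*t)) dt = sqrt(2).

sqrt(2)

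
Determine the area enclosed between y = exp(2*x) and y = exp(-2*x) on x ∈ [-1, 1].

The difference (exp(2*x)) - (exp(-2*x)) = exp(2*x) - exp(-2*x) changes sign at x = 0 inside [-1, 1], so split the integral there.
∫[-1,0] (exp(2*x) - exp(-2*x)) dx = -exp(2)/2 - exp(-2)/2 + 1; the area of that piece is -1 + exp(-2)/2 + exp(2)/2.
∫[0,1] (exp(2*x) - exp(-2*x)) dx = -1 + exp(-2)/2 + exp(2)/2.
Total area = (-1 + exp(-2)/2 + exp(2)/2) + (-1 + exp(-2)/2 + exp(2)/2) = -2 + exp(-2) + exp(2).

-2 + exp(-2) + exp(2)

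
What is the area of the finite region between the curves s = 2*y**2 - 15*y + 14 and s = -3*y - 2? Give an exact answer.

8/3

Both boundary curves give s as a function of y, so integrate with respect to y. Setting them equal: 2*y**2 - 12*y + 16 = 0, i.e. 2*(y - 4)*(y - 2) = 0, so they meet at y = 2, 4.
For y in [2, 4], s = 2*y**2 - 15*y + 14 is on the left; area = ∫[2,4] (-(2*y**2 - 12*y + 16)) dy = 8/3.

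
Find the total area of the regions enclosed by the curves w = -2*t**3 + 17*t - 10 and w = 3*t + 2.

Set the curves equal: -2*t**3 + 17*t - 10 = 3*t + 2, so -2*t**3 + 14*t - 12 = 0, which factors as -2*(t - 2)*(t - 1)*(t + 3) = 0. The curves meet at t = -3, 1, 2.
On [-3, 1], w = 3*t + 2 is on top; that piece has area ∫[-3,1] (-(-2*t**3 + 14*t - 12)) dt = 64.
On [1, 2], w = -2*t**3 + 17*t - 10 is on top; that piece has area ∫[1,2] (-2*t**3 + 14*t - 12) dt = 3/2.
Total enclosed area = 64 + 3/2 = 131/2.

131/2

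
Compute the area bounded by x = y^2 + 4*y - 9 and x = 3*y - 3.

125/6

Both boundary curves give x as a function of y, so integrate with respect to y. Setting them equal: y^2 + y - 6 = 0, i.e. (y - 2)*(y + 3) = 0, so they meet at y = -3, 2.
For y in [-3, 2], x = y^2 + 4*y - 9 is on the left; area = ∫[-3,2] (-(y^2 + y - 6)) dy = 125/6.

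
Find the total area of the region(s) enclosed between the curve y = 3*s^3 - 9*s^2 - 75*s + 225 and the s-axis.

1572

The curve meets the s-axis where 3*s^3 - 9*s^2 - 75*s + 225 = 0, i.e. 3*(s - 5)*(s - 3)*(s + 5) = 0, at s = -5, 3, 5.
On [-5, 3] the curve lies above the axis; ∫[-5,3] (3*s^3 - 9*s^2 - 75*s + 225) ds = 1536, giving area 1536.
On [3, 5] the curve lies below the axis; ∫[3,5] (3*s^3 - 9*s^2 - 75*s + 225) ds = -36, giving area 36.
Total area = 1536 + 36 = 1572.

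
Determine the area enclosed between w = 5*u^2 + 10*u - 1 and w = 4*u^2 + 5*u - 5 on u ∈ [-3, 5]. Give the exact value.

388/3

The difference (5*u^2 + 10*u - 1) - (4*u^2 + 5*u - 5) = u^2 + 5*u + 4 changes sign at u = -1 inside [-3, 5], so split the integral there.
∫[-3,-1] (u^2 + 5*u + 4) du = -10/3; the area of that piece is 10/3.
∫[-1,5] (u^2 + 5*u + 4) du = 126.
Total area = 10/3 + 126 = 388/3.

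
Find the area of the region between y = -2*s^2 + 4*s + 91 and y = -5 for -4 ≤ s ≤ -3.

On [-4, -3], (-2*s^2 + 4*s + 91) - (-5) = -2*s^2 + 4*s + 96 is ≥ 0 throughout, so the area is a single integral of |-2*s^2 + 4*s + 96|.
∫[-4,-3] (-2*s^2 + 4*s + 96) ds = 172/3.

172/3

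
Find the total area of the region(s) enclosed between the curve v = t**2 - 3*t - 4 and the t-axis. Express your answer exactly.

125/6

The curve meets the t-axis where t**2 - 3*t - 4 = 0, i.e. (t - 4)*(t + 1) = 0, at t = -1, 4.
On [-1, 4] the curve lies below the axis; ∫[-1,4] (t**2 - 3*t - 4) dt = -125/6, giving area 125/6.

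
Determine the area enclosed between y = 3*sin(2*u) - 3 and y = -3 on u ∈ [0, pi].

6

The difference (3*sin(2*u) - 3) - (-3) = 3*sin(2*u) changes sign at u = pi/2 inside [0, pi], so split the integral there.
∫[0,pi/2] (3*sin(2*u)) du = 3.
∫[pi/2,pi] (3*sin(2*u)) du = -3; the area of that piece is 3.
Total area = 3 + 3 = 6.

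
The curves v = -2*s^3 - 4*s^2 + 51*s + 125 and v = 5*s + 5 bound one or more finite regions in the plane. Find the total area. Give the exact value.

5137/6

Set the curves equal: -2*s^3 - 4*s^2 + 51*s + 125 = 5*s + 5, so -2*s^3 - 4*s^2 + 46*s + 120 = 0, which factors as -2*(s - 5)*(s + 3)*(s + 4) = 0. The curves meet at s = -4, -3, 5.
On [-4, -3], v = 5*s + 5 is on top; that piece has area ∫[-4,-3] (-(-2*s^3 - 4*s^2 + 46*s + 120)) ds = 17/6.
On [-3, 5], v = -2*s^3 - 4*s^2 + 51*s + 125 is on top; that piece has area ∫[-3,5] (-2*s^3 - 4*s^2 + 46*s + 120) ds = 2560/3.
Total enclosed area = 17/6 + 2560/3 = 5137/6.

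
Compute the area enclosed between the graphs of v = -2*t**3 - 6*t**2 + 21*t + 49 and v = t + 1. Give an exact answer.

407/2

Set the curves equal: -2*t**3 - 6*t**2 + 21*t + 49 = t + 1, so -2*t**3 - 6*t**2 + 20*t + 48 = 0, which factors as -2*(t - 3)*(t + 2)*(t + 4) = 0. The curves meet at t = -4, -2, 3.
On [-4, -2], v = t + 1 is on top; that piece has area ∫[-4,-2] (-(-2*t**3 - 6*t**2 + 20*t + 48)) dt = 16.
On [-2, 3], v = -2*t**3 - 6*t**2 + 21*t + 49 is on top; that piece has area ∫[-2,3] (-2*t**3 - 6*t**2 + 20*t + 48) dt = 375/2.
Total enclosed area = 16 + 375/2 = 407/2.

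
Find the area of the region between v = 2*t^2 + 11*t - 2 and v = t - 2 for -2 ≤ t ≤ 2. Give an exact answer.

40

The difference (2*t^2 + 11*t - 2) - (t - 2) = 2*t^2 + 10*t changes sign at t = 0 inside [-2, 2], so split the integral there.
∫[-2,0] (2*t^2 + 10*t) dt = -44/3; the area of that piece is 44/3.
∫[0,2] (2*t^2 + 10*t) dt = 76/3.
Total area = 44/3 + 76/3 = 40.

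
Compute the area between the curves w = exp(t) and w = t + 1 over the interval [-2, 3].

-15/2 - exp(-2) + exp(3)

On [-2, 3], (exp(t)) - (t + 1) = -t + exp(t) - 1 is ≥ 0 throughout, so the area is a single integral of |-t + exp(t) - 1|.
∫[-2,3] (-t + exp(t) - 1) dt = -15/2 - exp(-2) + exp(3).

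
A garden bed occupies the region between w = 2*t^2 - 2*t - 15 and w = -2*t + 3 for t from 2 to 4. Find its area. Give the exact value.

12

The difference (2*t^2 - 2*t - 15) - (-2*t + 3) = 2*t^2 - 18 changes sign at t = 3 inside [2, 4], so split the integral there.
∫[2,3] (2*t^2 - 18) dt = -16/3; the area of that piece is 16/3.
∫[3,4] (2*t^2 - 18) dt = 20/3.
Total area = 16/3 + 20/3 = 12.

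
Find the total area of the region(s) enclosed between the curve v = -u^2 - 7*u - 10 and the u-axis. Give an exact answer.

The curve meets the u-axis where -u^2 - 7*u - 10 = 0, i.e. -(u + 2)*(u + 5) = 0, at u = -5, -2.
On [-5, -2] the curve lies above the axis; ∫[-5,-2] (-u^2 - 7*u - 10) du = 9/2, giving area 9/2.

9/2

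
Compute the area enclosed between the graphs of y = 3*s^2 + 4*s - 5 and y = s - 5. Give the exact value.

Set the curves equal: 3*s^2 + 4*s - 5 = s - 5, so 3*s^2 + 3*s = 0, which factors as 3*s*(s + 1) = 0. The curves meet at s = -1, 0.
On [-1, 0], y = s - 5 is on top; that piece has area ∫[-1,0] (-(3*s^2 + 3*s)) ds = 1/2.

1/2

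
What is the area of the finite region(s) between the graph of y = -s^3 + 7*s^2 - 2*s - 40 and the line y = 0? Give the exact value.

The curve meets the s-axis where -s^3 + 7*s^2 - 2*s - 40 = 0, i.e. -(s - 5)*(s - 4)*(s + 2) = 0, at s = -2, 4, 5.
On [-2, 4] the curve lies below the axis; ∫[-2,4] (-s^3 + 7*s^2 - 2*s - 40) ds = -144, giving area 144.
On [4, 5] the curve lies above the axis; ∫[4,5] (-s^3 + 7*s^2 - 2*s - 40) ds = 13/12, giving area 13/12.
Total area = 144 + 13/12 = 1741/12.

1741/12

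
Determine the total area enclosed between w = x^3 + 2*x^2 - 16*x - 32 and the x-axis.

The curve meets the x-axis where x^3 + 2*x^2 - 16*x - 32 = 0, i.e. (x - 4)*(x + 2)*(x + 4) = 0, at x = -4, -2, 4.
On [-4, -2] the curve lies above the axis; ∫[-4,-2] (x^3 + 2*x^2 - 16*x - 32) dx = 28/3, giving area 28/3.
On [-2, 4] the curve lies below the axis; ∫[-2,4] (x^3 + 2*x^2 - 16*x - 32) dx = -180, giving area 180.
Total area = 28/3 + 180 = 568/3.

568/3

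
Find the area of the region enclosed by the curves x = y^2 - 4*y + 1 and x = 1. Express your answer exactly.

Both boundary curves give x as a function of y, so integrate with respect to y. Setting them equal: y^2 - 4*y = 0, i.e. y*(y - 4) = 0, so they meet at y = 0, 4.
For y in [0, 4], x = y^2 - 4*y + 1 is on the left; area = ∫[0,4] (-(y^2 - 4*y)) dy = 32/3.

32/3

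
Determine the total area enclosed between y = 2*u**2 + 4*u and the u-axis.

The curve meets the u-axis where 2*u**2 + 4*u = 0, i.e. 2*u*(u + 2) = 0, at u = -2, 0.
On [-2, 0] the curve lies below the axis; ∫[-2,0] (2*u**2 + 4*u) du = -8/3, giving area 8/3.

8/3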